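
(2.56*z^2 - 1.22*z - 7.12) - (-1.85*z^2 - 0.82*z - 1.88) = 4.41*z^2 - 0.4*z - 5.24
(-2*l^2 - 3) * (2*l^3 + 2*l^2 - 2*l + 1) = -4*l^5 - 4*l^4 - 2*l^3 - 8*l^2 + 6*l - 3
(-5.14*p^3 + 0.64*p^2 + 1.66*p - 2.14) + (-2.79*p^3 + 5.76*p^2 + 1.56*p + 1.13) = -7.93*p^3 + 6.4*p^2 + 3.22*p - 1.01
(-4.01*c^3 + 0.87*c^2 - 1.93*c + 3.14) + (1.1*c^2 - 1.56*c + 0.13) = -4.01*c^3 + 1.97*c^2 - 3.49*c + 3.27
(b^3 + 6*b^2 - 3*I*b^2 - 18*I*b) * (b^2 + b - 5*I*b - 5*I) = b^5 + 7*b^4 - 8*I*b^4 - 9*b^3 - 56*I*b^3 - 105*b^2 - 48*I*b^2 - 90*b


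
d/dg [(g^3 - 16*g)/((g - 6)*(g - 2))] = (g^4 - 16*g^3 + 52*g^2 - 192)/(g^4 - 16*g^3 + 88*g^2 - 192*g + 144)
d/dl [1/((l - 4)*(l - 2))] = 2*(3 - l)/(l^4 - 12*l^3 + 52*l^2 - 96*l + 64)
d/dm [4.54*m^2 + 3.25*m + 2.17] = 9.08*m + 3.25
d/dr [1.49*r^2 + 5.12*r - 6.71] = 2.98*r + 5.12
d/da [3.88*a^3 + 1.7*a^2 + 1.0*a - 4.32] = 11.64*a^2 + 3.4*a + 1.0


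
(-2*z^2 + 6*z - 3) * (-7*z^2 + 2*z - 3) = 14*z^4 - 46*z^3 + 39*z^2 - 24*z + 9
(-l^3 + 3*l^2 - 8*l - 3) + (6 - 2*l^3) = -3*l^3 + 3*l^2 - 8*l + 3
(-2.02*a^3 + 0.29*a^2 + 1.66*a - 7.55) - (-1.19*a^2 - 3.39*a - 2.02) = -2.02*a^3 + 1.48*a^2 + 5.05*a - 5.53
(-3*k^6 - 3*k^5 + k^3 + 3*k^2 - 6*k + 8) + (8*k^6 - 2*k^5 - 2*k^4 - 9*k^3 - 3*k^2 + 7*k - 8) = 5*k^6 - 5*k^5 - 2*k^4 - 8*k^3 + k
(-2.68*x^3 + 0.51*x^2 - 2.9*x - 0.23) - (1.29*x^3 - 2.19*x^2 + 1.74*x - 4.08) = -3.97*x^3 + 2.7*x^2 - 4.64*x + 3.85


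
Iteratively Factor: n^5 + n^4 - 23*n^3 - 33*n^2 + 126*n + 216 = (n - 4)*(n^4 + 5*n^3 - 3*n^2 - 45*n - 54) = (n - 4)*(n + 3)*(n^3 + 2*n^2 - 9*n - 18) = (n - 4)*(n + 2)*(n + 3)*(n^2 - 9) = (n - 4)*(n + 2)*(n + 3)^2*(n - 3)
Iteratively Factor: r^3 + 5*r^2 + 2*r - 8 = (r + 4)*(r^2 + r - 2) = (r + 2)*(r + 4)*(r - 1)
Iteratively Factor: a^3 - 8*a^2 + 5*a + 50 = (a - 5)*(a^2 - 3*a - 10) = (a - 5)*(a + 2)*(a - 5)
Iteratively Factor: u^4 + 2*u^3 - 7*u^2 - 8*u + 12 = (u - 1)*(u^3 + 3*u^2 - 4*u - 12) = (u - 1)*(u + 3)*(u^2 - 4) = (u - 1)*(u + 2)*(u + 3)*(u - 2)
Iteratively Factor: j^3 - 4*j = (j - 2)*(j^2 + 2*j) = (j - 2)*(j + 2)*(j)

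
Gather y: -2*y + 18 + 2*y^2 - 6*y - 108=2*y^2 - 8*y - 90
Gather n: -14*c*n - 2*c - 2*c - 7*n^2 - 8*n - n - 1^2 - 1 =-4*c - 7*n^2 + n*(-14*c - 9) - 2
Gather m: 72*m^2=72*m^2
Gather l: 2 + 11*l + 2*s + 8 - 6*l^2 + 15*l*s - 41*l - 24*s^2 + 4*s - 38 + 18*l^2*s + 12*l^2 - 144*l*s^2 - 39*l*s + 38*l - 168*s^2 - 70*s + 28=l^2*(18*s + 6) + l*(-144*s^2 - 24*s + 8) - 192*s^2 - 64*s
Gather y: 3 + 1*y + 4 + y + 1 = 2*y + 8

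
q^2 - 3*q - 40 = (q - 8)*(q + 5)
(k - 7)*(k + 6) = k^2 - k - 42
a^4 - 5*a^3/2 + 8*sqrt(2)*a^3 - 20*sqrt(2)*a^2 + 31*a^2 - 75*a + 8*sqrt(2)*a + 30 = (a - 2)*(a - 1/2)*(a + 3*sqrt(2))*(a + 5*sqrt(2))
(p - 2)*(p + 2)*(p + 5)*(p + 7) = p^4 + 12*p^3 + 31*p^2 - 48*p - 140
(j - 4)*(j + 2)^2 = j^3 - 12*j - 16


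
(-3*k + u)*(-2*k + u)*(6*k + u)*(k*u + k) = 36*k^4*u + 36*k^4 - 24*k^3*u^2 - 24*k^3*u + k^2*u^3 + k^2*u^2 + k*u^4 + k*u^3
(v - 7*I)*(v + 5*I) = v^2 - 2*I*v + 35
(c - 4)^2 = c^2 - 8*c + 16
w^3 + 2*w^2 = w^2*(w + 2)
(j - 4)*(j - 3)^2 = j^3 - 10*j^2 + 33*j - 36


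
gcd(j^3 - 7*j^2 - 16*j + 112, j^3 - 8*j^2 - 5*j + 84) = j^2 - 11*j + 28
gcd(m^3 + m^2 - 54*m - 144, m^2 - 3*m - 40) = m - 8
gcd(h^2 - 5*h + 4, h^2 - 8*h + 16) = h - 4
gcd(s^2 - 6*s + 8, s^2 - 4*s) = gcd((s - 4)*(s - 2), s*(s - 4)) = s - 4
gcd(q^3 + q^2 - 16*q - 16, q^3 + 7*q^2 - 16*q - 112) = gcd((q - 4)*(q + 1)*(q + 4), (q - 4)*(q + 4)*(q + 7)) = q^2 - 16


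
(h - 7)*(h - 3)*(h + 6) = h^3 - 4*h^2 - 39*h + 126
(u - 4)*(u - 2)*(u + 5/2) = u^3 - 7*u^2/2 - 7*u + 20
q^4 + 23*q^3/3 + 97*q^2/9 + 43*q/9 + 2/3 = (q + 1/3)^2*(q + 1)*(q + 6)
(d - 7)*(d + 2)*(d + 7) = d^3 + 2*d^2 - 49*d - 98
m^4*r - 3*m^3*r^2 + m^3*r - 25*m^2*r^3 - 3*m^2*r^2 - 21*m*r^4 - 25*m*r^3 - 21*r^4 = (m - 7*r)*(m + r)*(m + 3*r)*(m*r + r)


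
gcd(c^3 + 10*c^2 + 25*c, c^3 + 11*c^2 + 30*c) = c^2 + 5*c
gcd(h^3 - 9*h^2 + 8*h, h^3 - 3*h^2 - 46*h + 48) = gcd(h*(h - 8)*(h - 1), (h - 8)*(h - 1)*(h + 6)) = h^2 - 9*h + 8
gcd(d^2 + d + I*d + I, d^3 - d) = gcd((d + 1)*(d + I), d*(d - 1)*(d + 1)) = d + 1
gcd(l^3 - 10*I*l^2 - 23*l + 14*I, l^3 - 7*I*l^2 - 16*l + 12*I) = l - 2*I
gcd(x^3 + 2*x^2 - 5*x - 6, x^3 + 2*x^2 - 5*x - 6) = x^3 + 2*x^2 - 5*x - 6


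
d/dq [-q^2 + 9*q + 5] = 9 - 2*q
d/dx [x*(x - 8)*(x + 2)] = 3*x^2 - 12*x - 16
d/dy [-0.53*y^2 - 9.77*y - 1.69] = -1.06*y - 9.77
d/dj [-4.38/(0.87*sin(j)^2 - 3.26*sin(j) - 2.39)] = (7.6212*sin(j) - 14.2788)*cos(j)/(-0.87*sin(j)^2 + 3.26*sin(j) + 2.39)^2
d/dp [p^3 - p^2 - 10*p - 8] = 3*p^2 - 2*p - 10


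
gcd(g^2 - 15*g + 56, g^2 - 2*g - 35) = g - 7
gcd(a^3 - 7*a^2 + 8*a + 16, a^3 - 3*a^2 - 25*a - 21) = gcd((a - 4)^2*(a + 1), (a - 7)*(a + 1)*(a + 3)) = a + 1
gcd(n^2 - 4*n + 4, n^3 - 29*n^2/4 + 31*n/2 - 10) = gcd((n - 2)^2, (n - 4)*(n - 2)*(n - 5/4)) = n - 2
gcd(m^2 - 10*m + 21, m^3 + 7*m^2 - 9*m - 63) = m - 3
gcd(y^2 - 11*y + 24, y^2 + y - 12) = y - 3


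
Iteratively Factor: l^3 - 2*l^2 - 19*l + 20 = (l - 5)*(l^2 + 3*l - 4) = (l - 5)*(l - 1)*(l + 4)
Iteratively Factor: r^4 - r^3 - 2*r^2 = (r - 2)*(r^3 + r^2) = (r - 2)*(r + 1)*(r^2) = r*(r - 2)*(r + 1)*(r)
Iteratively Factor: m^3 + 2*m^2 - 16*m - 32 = (m - 4)*(m^2 + 6*m + 8) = (m - 4)*(m + 2)*(m + 4)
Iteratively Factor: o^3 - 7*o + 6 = (o - 1)*(o^2 + o - 6) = (o - 1)*(o + 3)*(o - 2)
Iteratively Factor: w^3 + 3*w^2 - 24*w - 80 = (w + 4)*(w^2 - w - 20) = (w + 4)^2*(w - 5)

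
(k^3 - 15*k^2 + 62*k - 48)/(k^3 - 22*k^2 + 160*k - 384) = (k - 1)/(k - 8)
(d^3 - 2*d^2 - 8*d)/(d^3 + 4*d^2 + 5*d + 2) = d*(d - 4)/(d^2 + 2*d + 1)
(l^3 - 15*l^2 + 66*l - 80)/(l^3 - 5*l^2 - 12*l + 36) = (l^2 - 13*l + 40)/(l^2 - 3*l - 18)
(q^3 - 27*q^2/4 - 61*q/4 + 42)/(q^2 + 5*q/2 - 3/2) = (4*q^2 - 39*q + 56)/(2*(2*q - 1))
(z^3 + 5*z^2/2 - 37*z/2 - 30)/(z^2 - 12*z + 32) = (2*z^2 + 13*z + 15)/(2*(z - 8))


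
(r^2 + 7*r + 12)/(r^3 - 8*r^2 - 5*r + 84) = (r + 4)/(r^2 - 11*r + 28)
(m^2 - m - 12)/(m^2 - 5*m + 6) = (m^2 - m - 12)/(m^2 - 5*m + 6)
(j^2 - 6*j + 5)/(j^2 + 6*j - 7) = (j - 5)/(j + 7)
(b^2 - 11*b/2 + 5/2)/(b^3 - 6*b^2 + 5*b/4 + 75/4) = 2*(2*b - 1)/(4*b^2 - 4*b - 15)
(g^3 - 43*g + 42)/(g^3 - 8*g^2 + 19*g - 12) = (g^2 + g - 42)/(g^2 - 7*g + 12)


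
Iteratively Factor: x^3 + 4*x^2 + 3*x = (x)*(x^2 + 4*x + 3) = x*(x + 3)*(x + 1)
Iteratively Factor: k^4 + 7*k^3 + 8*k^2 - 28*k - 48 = (k - 2)*(k^3 + 9*k^2 + 26*k + 24) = (k - 2)*(k + 4)*(k^2 + 5*k + 6) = (k - 2)*(k + 2)*(k + 4)*(k + 3)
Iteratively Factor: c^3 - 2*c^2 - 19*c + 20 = (c - 1)*(c^2 - c - 20) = (c - 1)*(c + 4)*(c - 5)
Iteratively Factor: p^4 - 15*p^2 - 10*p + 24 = (p - 1)*(p^3 + p^2 - 14*p - 24) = (p - 4)*(p - 1)*(p^2 + 5*p + 6) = (p - 4)*(p - 1)*(p + 2)*(p + 3)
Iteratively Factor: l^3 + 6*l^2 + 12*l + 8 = (l + 2)*(l^2 + 4*l + 4) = (l + 2)^2*(l + 2)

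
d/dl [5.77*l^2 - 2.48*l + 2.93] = 11.54*l - 2.48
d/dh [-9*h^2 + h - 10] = 1 - 18*h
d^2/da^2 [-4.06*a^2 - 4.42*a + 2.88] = -8.12000000000000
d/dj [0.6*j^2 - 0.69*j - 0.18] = 1.2*j - 0.69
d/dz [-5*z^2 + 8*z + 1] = 8 - 10*z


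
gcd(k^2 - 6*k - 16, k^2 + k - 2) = k + 2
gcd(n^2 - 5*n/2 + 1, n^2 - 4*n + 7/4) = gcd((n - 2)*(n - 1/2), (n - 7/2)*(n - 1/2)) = n - 1/2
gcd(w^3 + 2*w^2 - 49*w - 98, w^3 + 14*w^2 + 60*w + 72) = w + 2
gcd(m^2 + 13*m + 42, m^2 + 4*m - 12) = m + 6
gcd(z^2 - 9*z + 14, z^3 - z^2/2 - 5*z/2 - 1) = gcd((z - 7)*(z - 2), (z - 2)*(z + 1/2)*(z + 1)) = z - 2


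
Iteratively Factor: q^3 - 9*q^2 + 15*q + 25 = (q + 1)*(q^2 - 10*q + 25) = (q - 5)*(q + 1)*(q - 5)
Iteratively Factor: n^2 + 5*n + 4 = (n + 4)*(n + 1)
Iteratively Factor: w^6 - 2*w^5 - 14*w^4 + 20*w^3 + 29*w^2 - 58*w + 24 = (w - 1)*(w^5 - w^4 - 15*w^3 + 5*w^2 + 34*w - 24) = (w - 1)^2*(w^4 - 15*w^2 - 10*w + 24) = (w - 1)^3*(w^3 + w^2 - 14*w - 24) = (w - 4)*(w - 1)^3*(w^2 + 5*w + 6) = (w - 4)*(w - 1)^3*(w + 3)*(w + 2)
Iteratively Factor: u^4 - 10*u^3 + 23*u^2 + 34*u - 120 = (u - 4)*(u^3 - 6*u^2 - u + 30) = (u - 4)*(u + 2)*(u^2 - 8*u + 15) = (u - 4)*(u - 3)*(u + 2)*(u - 5)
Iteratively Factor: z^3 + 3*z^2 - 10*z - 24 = (z - 3)*(z^2 + 6*z + 8) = (z - 3)*(z + 4)*(z + 2)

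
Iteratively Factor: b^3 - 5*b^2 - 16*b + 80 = (b + 4)*(b^2 - 9*b + 20) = (b - 5)*(b + 4)*(b - 4)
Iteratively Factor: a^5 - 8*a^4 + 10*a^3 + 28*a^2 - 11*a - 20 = (a - 1)*(a^4 - 7*a^3 + 3*a^2 + 31*a + 20) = (a - 1)*(a + 1)*(a^3 - 8*a^2 + 11*a + 20) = (a - 4)*(a - 1)*(a + 1)*(a^2 - 4*a - 5) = (a - 5)*(a - 4)*(a - 1)*(a + 1)*(a + 1)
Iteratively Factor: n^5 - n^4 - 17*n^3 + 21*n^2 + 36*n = (n + 1)*(n^4 - 2*n^3 - 15*n^2 + 36*n) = (n + 1)*(n + 4)*(n^3 - 6*n^2 + 9*n) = (n - 3)*(n + 1)*(n + 4)*(n^2 - 3*n) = n*(n - 3)*(n + 1)*(n + 4)*(n - 3)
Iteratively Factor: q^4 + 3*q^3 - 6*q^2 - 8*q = (q - 2)*(q^3 + 5*q^2 + 4*q) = (q - 2)*(q + 1)*(q^2 + 4*q) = (q - 2)*(q + 1)*(q + 4)*(q)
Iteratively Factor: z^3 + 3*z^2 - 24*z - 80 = (z + 4)*(z^2 - z - 20) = (z + 4)^2*(z - 5)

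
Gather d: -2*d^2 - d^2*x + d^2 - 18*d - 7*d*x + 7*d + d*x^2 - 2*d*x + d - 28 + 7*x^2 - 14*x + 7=d^2*(-x - 1) + d*(x^2 - 9*x - 10) + 7*x^2 - 14*x - 21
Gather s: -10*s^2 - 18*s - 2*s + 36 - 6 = -10*s^2 - 20*s + 30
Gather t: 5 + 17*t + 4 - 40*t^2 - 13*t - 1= -40*t^2 + 4*t + 8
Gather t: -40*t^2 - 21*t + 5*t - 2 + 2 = -40*t^2 - 16*t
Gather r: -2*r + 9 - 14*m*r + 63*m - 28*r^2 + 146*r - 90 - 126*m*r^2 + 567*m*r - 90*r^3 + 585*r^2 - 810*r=63*m - 90*r^3 + r^2*(557 - 126*m) + r*(553*m - 666) - 81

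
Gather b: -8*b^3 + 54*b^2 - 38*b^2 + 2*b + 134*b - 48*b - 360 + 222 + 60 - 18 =-8*b^3 + 16*b^2 + 88*b - 96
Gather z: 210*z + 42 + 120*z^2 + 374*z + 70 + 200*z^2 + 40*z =320*z^2 + 624*z + 112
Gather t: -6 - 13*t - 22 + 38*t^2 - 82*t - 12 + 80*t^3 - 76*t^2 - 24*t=80*t^3 - 38*t^2 - 119*t - 40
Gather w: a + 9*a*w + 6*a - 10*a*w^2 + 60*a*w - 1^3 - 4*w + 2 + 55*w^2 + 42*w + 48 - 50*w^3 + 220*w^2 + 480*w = 7*a - 50*w^3 + w^2*(275 - 10*a) + w*(69*a + 518) + 49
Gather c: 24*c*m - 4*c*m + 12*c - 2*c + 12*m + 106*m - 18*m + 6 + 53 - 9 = c*(20*m + 10) + 100*m + 50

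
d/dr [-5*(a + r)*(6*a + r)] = -35*a - 10*r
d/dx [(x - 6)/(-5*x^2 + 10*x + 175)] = (-x^2 + 2*x + 2*(x - 6)*(x - 1) + 35)/(5*(-x^2 + 2*x + 35)^2)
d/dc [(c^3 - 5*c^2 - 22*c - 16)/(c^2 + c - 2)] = (c^2 - 2*c + 15)/(c^2 - 2*c + 1)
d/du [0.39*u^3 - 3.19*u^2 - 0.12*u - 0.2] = 1.17*u^2 - 6.38*u - 0.12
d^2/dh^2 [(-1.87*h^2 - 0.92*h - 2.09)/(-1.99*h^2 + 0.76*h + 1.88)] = (12.94296*h^3 + 91.635918*h^2 + 1.685928*h + 28.642248)/(7.880599*h^6 - 9.029028*h^5 - 18.886692*h^4 + 16.620896*h^3 + 17.842704*h^2 - 8.058432*h - 6.644672)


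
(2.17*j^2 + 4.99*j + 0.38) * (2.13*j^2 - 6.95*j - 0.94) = 4.6221*j^4 - 4.4528*j^3 - 35.9109*j^2 - 7.3316*j - 0.3572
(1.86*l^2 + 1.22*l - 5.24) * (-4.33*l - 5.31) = -8.0538*l^3 - 15.1592*l^2 + 16.211*l + 27.8244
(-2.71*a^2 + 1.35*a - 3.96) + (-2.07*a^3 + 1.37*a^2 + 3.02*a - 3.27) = -2.07*a^3 - 1.34*a^2 + 4.37*a - 7.23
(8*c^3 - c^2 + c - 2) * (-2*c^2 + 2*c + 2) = -16*c^5 + 18*c^4 + 12*c^3 + 4*c^2 - 2*c - 4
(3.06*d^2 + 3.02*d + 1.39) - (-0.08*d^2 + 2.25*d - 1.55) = 3.14*d^2 + 0.77*d + 2.94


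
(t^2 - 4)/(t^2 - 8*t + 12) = (t + 2)/(t - 6)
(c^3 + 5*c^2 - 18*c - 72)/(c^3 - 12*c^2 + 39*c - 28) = (c^2 + 9*c + 18)/(c^2 - 8*c + 7)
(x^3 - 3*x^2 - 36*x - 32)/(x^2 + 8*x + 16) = (x^2 - 7*x - 8)/(x + 4)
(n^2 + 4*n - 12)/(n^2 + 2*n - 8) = (n + 6)/(n + 4)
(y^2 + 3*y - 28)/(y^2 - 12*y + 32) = (y + 7)/(y - 8)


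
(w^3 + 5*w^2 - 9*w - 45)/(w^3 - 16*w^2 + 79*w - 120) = (w^2 + 8*w + 15)/(w^2 - 13*w + 40)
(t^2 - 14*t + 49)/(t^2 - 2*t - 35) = (t - 7)/(t + 5)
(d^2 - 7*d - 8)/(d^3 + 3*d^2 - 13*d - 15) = (d - 8)/(d^2 + 2*d - 15)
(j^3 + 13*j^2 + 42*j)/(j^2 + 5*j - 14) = j*(j + 6)/(j - 2)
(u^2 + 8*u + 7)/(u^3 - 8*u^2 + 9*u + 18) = (u + 7)/(u^2 - 9*u + 18)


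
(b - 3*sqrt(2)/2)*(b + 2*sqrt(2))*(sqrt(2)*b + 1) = sqrt(2)*b^3 + 2*b^2 - 11*sqrt(2)*b/2 - 6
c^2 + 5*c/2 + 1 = (c + 1/2)*(c + 2)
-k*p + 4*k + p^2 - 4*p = (-k + p)*(p - 4)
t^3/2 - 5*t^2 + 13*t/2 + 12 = (t/2 + 1/2)*(t - 8)*(t - 3)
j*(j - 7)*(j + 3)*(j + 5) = j^4 + j^3 - 41*j^2 - 105*j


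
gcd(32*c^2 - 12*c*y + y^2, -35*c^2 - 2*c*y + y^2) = 1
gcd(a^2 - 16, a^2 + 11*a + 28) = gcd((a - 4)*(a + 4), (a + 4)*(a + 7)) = a + 4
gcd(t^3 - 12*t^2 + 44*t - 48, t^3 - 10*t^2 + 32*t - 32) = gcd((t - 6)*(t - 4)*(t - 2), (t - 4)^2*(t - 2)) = t^2 - 6*t + 8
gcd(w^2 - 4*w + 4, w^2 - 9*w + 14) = w - 2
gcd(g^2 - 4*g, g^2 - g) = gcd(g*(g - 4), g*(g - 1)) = g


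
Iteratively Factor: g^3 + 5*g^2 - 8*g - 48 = (g - 3)*(g^2 + 8*g + 16) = (g - 3)*(g + 4)*(g + 4)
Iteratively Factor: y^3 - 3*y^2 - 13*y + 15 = (y + 3)*(y^2 - 6*y + 5) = (y - 5)*(y + 3)*(y - 1)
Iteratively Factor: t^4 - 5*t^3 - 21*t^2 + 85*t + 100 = (t + 4)*(t^3 - 9*t^2 + 15*t + 25) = (t - 5)*(t + 4)*(t^2 - 4*t - 5) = (t - 5)^2*(t + 4)*(t + 1)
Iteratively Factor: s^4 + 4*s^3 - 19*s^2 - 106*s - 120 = (s + 4)*(s^3 - 19*s - 30) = (s - 5)*(s + 4)*(s^2 + 5*s + 6) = (s - 5)*(s + 3)*(s + 4)*(s + 2)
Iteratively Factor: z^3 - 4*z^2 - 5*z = (z)*(z^2 - 4*z - 5) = z*(z + 1)*(z - 5)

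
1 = 1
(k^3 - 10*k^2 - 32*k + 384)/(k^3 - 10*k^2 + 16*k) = (k^2 - 2*k - 48)/(k*(k - 2))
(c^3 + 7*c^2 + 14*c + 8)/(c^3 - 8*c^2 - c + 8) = (c^2 + 6*c + 8)/(c^2 - 9*c + 8)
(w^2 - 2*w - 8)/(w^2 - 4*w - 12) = (w - 4)/(w - 6)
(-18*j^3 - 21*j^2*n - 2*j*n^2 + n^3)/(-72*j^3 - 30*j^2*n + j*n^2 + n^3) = (j + n)/(4*j + n)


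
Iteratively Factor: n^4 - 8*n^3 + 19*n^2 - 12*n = (n - 3)*(n^3 - 5*n^2 + 4*n) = (n - 3)*(n - 1)*(n^2 - 4*n) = (n - 4)*(n - 3)*(n - 1)*(n)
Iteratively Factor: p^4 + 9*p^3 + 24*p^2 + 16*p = (p + 4)*(p^3 + 5*p^2 + 4*p) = p*(p + 4)*(p^2 + 5*p + 4) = p*(p + 4)^2*(p + 1)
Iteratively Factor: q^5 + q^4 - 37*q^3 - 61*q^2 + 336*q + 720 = (q + 3)*(q^4 - 2*q^3 - 31*q^2 + 32*q + 240) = (q - 4)*(q + 3)*(q^3 + 2*q^2 - 23*q - 60) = (q - 5)*(q - 4)*(q + 3)*(q^2 + 7*q + 12) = (q - 5)*(q - 4)*(q + 3)^2*(q + 4)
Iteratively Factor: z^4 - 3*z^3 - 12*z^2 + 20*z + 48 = (z - 3)*(z^3 - 12*z - 16) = (z - 3)*(z + 2)*(z^2 - 2*z - 8) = (z - 4)*(z - 3)*(z + 2)*(z + 2)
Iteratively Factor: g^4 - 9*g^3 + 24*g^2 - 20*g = (g - 2)*(g^3 - 7*g^2 + 10*g) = (g - 2)^2*(g^2 - 5*g) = (g - 5)*(g - 2)^2*(g)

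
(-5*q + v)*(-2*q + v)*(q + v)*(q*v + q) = 10*q^4*v + 10*q^4 + 3*q^3*v^2 + 3*q^3*v - 6*q^2*v^3 - 6*q^2*v^2 + q*v^4 + q*v^3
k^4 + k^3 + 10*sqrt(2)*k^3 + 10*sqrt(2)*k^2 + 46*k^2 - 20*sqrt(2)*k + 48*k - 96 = (k - 1)*(k + 2)*(k + 4*sqrt(2))*(k + 6*sqrt(2))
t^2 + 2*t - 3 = (t - 1)*(t + 3)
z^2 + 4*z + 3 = (z + 1)*(z + 3)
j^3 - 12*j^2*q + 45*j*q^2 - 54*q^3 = (j - 6*q)*(j - 3*q)^2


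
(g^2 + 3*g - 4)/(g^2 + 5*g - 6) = (g + 4)/(g + 6)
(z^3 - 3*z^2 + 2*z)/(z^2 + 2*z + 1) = z*(z^2 - 3*z + 2)/(z^2 + 2*z + 1)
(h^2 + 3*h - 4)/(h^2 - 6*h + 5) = (h + 4)/(h - 5)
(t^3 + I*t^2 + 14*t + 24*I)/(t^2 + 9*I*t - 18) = (t^2 - 2*I*t + 8)/(t + 6*I)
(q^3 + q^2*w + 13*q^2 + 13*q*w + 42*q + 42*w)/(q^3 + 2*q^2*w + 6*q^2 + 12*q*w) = (q^2 + q*w + 7*q + 7*w)/(q*(q + 2*w))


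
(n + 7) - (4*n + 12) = -3*n - 5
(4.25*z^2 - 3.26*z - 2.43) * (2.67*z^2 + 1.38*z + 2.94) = 11.3475*z^4 - 2.8392*z^3 + 1.5081*z^2 - 12.9378*z - 7.1442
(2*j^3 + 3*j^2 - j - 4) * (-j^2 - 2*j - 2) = -2*j^5 - 7*j^4 - 9*j^3 + 10*j + 8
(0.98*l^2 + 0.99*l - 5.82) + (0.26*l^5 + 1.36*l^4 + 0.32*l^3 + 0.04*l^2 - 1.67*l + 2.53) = 0.26*l^5 + 1.36*l^4 + 0.32*l^3 + 1.02*l^2 - 0.68*l - 3.29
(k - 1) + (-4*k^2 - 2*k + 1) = -4*k^2 - k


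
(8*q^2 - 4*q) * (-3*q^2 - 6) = -24*q^4 + 12*q^3 - 48*q^2 + 24*q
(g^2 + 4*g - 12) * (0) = 0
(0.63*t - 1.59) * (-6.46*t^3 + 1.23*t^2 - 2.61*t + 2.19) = -4.0698*t^4 + 11.0463*t^3 - 3.6*t^2 + 5.5296*t - 3.4821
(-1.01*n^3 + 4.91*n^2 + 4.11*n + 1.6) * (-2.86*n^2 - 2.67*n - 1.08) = 2.8886*n^5 - 11.3459*n^4 - 23.7735*n^3 - 20.8525*n^2 - 8.7108*n - 1.728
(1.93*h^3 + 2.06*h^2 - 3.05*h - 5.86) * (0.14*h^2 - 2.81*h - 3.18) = 0.2702*h^5 - 5.1349*h^4 - 12.353*h^3 + 1.1993*h^2 + 26.1656*h + 18.6348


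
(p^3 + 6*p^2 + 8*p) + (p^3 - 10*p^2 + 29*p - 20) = 2*p^3 - 4*p^2 + 37*p - 20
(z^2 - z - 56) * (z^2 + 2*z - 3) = z^4 + z^3 - 61*z^2 - 109*z + 168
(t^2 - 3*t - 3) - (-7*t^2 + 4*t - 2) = 8*t^2 - 7*t - 1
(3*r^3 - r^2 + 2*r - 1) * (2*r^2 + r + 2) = 6*r^5 + r^4 + 9*r^3 - 2*r^2 + 3*r - 2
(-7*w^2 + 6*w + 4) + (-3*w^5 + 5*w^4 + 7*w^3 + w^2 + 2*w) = -3*w^5 + 5*w^4 + 7*w^3 - 6*w^2 + 8*w + 4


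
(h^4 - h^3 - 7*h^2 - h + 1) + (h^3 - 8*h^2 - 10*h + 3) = h^4 - 15*h^2 - 11*h + 4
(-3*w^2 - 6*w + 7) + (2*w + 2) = -3*w^2 - 4*w + 9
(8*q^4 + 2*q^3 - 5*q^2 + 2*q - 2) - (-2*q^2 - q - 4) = 8*q^4 + 2*q^3 - 3*q^2 + 3*q + 2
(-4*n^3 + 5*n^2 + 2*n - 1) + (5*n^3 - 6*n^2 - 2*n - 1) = n^3 - n^2 - 2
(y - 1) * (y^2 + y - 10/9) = y^3 - 19*y/9 + 10/9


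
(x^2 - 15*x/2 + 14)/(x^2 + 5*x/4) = 2*(2*x^2 - 15*x + 28)/(x*(4*x + 5))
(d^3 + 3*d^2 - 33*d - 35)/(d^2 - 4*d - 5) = d + 7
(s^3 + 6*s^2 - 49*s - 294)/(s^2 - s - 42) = s + 7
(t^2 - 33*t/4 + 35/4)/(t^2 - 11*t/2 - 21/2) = (4*t - 5)/(2*(2*t + 3))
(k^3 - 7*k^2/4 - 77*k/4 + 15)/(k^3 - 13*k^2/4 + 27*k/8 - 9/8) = 2*(k^2 - k - 20)/(2*k^2 - 5*k + 3)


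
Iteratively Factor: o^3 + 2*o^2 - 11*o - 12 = (o + 1)*(o^2 + o - 12) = (o - 3)*(o + 1)*(o + 4)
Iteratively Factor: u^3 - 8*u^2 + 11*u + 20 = (u + 1)*(u^2 - 9*u + 20) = (u - 5)*(u + 1)*(u - 4)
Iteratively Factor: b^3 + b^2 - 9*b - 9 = (b + 1)*(b^2 - 9) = (b - 3)*(b + 1)*(b + 3)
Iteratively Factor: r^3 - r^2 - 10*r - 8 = (r + 2)*(r^2 - 3*r - 4) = (r - 4)*(r + 2)*(r + 1)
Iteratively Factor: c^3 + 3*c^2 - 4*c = (c + 4)*(c^2 - c) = c*(c + 4)*(c - 1)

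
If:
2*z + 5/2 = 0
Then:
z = -5/4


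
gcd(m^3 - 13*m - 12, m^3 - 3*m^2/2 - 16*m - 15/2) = m + 3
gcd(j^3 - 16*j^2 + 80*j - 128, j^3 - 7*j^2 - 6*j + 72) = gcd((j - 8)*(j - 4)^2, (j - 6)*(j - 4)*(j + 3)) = j - 4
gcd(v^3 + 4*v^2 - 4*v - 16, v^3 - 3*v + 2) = v + 2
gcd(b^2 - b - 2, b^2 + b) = b + 1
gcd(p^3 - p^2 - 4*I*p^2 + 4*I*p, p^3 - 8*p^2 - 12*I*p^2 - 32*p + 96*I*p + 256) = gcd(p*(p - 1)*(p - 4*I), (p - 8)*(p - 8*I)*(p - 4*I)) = p - 4*I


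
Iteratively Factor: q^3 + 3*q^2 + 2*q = (q + 1)*(q^2 + 2*q) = q*(q + 1)*(q + 2)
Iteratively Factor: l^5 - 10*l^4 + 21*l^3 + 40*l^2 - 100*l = (l + 2)*(l^4 - 12*l^3 + 45*l^2 - 50*l) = l*(l + 2)*(l^3 - 12*l^2 + 45*l - 50) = l*(l - 2)*(l + 2)*(l^2 - 10*l + 25) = l*(l - 5)*(l - 2)*(l + 2)*(l - 5)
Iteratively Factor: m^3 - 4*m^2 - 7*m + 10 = (m - 5)*(m^2 + m - 2) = (m - 5)*(m - 1)*(m + 2)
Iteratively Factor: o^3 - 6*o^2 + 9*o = (o - 3)*(o^2 - 3*o) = o*(o - 3)*(o - 3)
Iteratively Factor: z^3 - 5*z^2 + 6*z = (z)*(z^2 - 5*z + 6) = z*(z - 3)*(z - 2)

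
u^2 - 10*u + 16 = (u - 8)*(u - 2)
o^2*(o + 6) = o^3 + 6*o^2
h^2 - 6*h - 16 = (h - 8)*(h + 2)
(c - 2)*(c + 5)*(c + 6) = c^3 + 9*c^2 + 8*c - 60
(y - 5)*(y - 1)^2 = y^3 - 7*y^2 + 11*y - 5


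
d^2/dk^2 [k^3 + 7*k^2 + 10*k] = 6*k + 14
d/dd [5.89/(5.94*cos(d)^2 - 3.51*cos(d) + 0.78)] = (69.9732*cos(d) - 20.6739)*sin(d)/(5.94*cos(d)^2 - 3.51*cos(d) + 0.78)^2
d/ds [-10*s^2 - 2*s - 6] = -20*s - 2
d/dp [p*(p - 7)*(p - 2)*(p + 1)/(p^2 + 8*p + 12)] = 2*(p^5 + 8*p^4 - 40*p^3 - 131*p^2 + 60*p + 84)/(p^4 + 16*p^3 + 88*p^2 + 192*p + 144)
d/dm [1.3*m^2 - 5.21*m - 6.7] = 2.6*m - 5.21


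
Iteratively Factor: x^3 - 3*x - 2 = (x + 1)*(x^2 - x - 2) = (x - 2)*(x + 1)*(x + 1)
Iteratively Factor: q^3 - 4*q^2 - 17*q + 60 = (q - 5)*(q^2 + q - 12) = (q - 5)*(q - 3)*(q + 4)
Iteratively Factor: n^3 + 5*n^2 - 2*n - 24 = (n - 2)*(n^2 + 7*n + 12) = (n - 2)*(n + 4)*(n + 3)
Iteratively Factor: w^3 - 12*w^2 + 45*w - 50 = (w - 5)*(w^2 - 7*w + 10) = (w - 5)^2*(w - 2)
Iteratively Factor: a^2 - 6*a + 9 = (a - 3)*(a - 3)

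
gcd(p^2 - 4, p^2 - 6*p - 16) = p + 2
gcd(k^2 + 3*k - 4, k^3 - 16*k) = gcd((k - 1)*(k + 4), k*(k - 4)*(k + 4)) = k + 4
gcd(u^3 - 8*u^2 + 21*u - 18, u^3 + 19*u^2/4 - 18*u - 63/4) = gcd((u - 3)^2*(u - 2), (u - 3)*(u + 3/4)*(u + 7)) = u - 3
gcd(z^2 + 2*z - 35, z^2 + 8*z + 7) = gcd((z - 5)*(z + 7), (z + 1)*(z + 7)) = z + 7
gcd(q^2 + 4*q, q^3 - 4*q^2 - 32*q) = q^2 + 4*q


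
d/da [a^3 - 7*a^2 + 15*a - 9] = 3*a^2 - 14*a + 15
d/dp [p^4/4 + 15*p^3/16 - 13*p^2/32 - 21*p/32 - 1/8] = p^3 + 45*p^2/16 - 13*p/16 - 21/32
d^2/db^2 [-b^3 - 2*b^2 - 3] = -6*b - 4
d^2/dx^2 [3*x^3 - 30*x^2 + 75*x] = 18*x - 60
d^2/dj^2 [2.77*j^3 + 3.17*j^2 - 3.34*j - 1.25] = 16.62*j + 6.34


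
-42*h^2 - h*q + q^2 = (-7*h + q)*(6*h + q)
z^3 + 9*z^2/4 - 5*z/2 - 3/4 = (z - 1)*(z + 1/4)*(z + 3)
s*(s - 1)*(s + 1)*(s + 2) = s^4 + 2*s^3 - s^2 - 2*s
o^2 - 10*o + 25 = (o - 5)^2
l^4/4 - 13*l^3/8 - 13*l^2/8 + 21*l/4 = l*(l/4 + 1/2)*(l - 7)*(l - 3/2)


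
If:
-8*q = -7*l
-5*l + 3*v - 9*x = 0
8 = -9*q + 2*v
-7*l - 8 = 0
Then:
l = -8/7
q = -1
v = -1/2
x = 59/126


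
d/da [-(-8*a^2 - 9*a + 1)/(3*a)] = 8/3 + 1/(3*a^2)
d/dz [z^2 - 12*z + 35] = 2*z - 12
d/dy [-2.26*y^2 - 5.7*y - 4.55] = -4.52*y - 5.7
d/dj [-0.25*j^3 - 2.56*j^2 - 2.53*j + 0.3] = -0.75*j^2 - 5.12*j - 2.53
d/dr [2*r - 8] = 2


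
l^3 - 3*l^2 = l^2*(l - 3)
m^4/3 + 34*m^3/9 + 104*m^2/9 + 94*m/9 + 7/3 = (m/3 + 1/3)*(m + 1/3)*(m + 3)*(m + 7)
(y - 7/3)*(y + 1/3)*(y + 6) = y^3 + 4*y^2 - 115*y/9 - 14/3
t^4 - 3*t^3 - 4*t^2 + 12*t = t*(t - 3)*(t - 2)*(t + 2)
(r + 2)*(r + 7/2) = r^2 + 11*r/2 + 7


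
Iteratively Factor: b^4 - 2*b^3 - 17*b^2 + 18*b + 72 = (b - 4)*(b^3 + 2*b^2 - 9*b - 18) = (b - 4)*(b - 3)*(b^2 + 5*b + 6) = (b - 4)*(b - 3)*(b + 2)*(b + 3)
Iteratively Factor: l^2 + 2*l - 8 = (l - 2)*(l + 4)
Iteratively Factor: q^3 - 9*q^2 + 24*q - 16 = (q - 1)*(q^2 - 8*q + 16) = (q - 4)*(q - 1)*(q - 4)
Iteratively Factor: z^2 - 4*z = (z - 4)*(z)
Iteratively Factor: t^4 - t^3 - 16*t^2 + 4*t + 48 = (t - 2)*(t^3 + t^2 - 14*t - 24) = (t - 2)*(t + 2)*(t^2 - t - 12) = (t - 4)*(t - 2)*(t + 2)*(t + 3)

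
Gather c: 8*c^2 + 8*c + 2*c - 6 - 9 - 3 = 8*c^2 + 10*c - 18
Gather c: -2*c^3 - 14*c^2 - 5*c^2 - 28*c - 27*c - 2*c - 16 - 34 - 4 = -2*c^3 - 19*c^2 - 57*c - 54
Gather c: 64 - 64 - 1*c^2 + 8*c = -c^2 + 8*c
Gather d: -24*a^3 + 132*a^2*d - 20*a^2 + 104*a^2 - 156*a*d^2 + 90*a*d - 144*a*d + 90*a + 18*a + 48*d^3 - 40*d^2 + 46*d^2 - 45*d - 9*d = -24*a^3 + 84*a^2 + 108*a + 48*d^3 + d^2*(6 - 156*a) + d*(132*a^2 - 54*a - 54)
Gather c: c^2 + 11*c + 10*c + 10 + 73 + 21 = c^2 + 21*c + 104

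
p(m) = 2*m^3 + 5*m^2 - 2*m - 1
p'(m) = 6*m^2 + 10*m - 2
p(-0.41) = 0.52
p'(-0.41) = -5.09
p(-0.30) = -0.00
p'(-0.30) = -4.46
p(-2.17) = 6.45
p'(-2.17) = 4.55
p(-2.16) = 6.49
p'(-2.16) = 4.39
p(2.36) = 48.42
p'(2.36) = 55.02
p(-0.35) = 0.23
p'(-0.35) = -4.76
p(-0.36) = 0.27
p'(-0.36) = -4.82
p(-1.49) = 6.46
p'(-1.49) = -3.58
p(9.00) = 1844.00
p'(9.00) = 574.00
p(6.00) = 599.00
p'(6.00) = 274.00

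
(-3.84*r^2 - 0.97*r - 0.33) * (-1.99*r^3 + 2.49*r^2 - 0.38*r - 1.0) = 7.6416*r^5 - 7.6313*r^4 - 0.2994*r^3 + 3.3869*r^2 + 1.0954*r + 0.33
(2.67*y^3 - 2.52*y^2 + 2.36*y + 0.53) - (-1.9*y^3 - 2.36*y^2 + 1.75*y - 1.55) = 4.57*y^3 - 0.16*y^2 + 0.61*y + 2.08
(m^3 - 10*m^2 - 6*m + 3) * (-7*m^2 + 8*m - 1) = -7*m^5 + 78*m^4 - 39*m^3 - 59*m^2 + 30*m - 3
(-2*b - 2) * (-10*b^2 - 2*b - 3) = 20*b^3 + 24*b^2 + 10*b + 6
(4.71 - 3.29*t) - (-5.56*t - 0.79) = 2.27*t + 5.5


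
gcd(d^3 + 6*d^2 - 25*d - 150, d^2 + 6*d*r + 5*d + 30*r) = d + 5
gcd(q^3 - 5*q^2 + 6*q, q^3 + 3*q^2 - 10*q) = q^2 - 2*q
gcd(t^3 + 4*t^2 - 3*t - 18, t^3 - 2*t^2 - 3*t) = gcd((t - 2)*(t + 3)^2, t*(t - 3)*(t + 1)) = 1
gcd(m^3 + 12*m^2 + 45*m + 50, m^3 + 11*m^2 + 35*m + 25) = m^2 + 10*m + 25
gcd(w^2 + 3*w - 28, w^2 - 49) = w + 7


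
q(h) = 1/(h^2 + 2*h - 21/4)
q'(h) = (-2*h - 2)/(h^2 + 2*h - 21/4)^2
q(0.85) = -0.35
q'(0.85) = -0.46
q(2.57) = 0.15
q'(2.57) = -0.17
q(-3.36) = -1.47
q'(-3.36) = 10.20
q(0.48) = -0.25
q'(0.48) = -0.18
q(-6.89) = 0.04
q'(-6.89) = 0.01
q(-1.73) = -0.17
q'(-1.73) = 0.04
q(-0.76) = -0.16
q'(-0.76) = -0.01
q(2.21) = 0.25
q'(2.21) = -0.39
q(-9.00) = 0.02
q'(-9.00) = 0.00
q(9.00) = 0.01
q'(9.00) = 0.00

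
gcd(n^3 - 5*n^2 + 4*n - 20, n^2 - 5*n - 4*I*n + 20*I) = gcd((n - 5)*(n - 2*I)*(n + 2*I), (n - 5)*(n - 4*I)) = n - 5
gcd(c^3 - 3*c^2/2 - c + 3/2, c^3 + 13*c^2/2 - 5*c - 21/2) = c^2 - c/2 - 3/2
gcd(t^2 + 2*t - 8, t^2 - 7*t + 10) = t - 2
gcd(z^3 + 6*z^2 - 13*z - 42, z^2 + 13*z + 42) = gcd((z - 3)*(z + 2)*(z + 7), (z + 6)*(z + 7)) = z + 7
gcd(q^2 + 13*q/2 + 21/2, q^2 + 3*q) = q + 3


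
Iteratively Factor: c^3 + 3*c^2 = (c)*(c^2 + 3*c) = c^2*(c + 3)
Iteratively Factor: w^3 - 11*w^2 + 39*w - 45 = (w - 5)*(w^2 - 6*w + 9) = (w - 5)*(w - 3)*(w - 3)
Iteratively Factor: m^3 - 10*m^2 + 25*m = (m - 5)*(m^2 - 5*m) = (m - 5)^2*(m)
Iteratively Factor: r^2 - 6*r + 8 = (r - 2)*(r - 4)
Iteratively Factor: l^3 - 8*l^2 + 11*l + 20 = (l - 4)*(l^2 - 4*l - 5) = (l - 5)*(l - 4)*(l + 1)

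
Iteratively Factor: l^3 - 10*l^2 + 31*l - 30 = (l - 3)*(l^2 - 7*l + 10) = (l - 3)*(l - 2)*(l - 5)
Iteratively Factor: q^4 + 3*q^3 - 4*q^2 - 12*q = (q + 2)*(q^3 + q^2 - 6*q) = q*(q + 2)*(q^2 + q - 6) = q*(q + 2)*(q + 3)*(q - 2)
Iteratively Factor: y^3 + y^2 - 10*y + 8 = (y + 4)*(y^2 - 3*y + 2) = (y - 1)*(y + 4)*(y - 2)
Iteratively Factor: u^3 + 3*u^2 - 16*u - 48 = (u + 3)*(u^2 - 16) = (u - 4)*(u + 3)*(u + 4)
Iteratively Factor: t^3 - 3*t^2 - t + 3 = (t - 1)*(t^2 - 2*t - 3) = (t - 1)*(t + 1)*(t - 3)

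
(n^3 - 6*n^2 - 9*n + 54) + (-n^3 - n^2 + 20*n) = -7*n^2 + 11*n + 54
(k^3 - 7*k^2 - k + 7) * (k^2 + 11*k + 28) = k^5 + 4*k^4 - 50*k^3 - 200*k^2 + 49*k + 196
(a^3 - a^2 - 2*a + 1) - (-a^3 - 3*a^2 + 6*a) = 2*a^3 + 2*a^2 - 8*a + 1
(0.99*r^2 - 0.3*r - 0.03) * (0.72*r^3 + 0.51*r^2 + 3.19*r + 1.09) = 0.7128*r^5 + 0.2889*r^4 + 2.9835*r^3 + 0.1068*r^2 - 0.4227*r - 0.0327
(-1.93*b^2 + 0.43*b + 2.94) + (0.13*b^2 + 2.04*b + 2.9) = -1.8*b^2 + 2.47*b + 5.84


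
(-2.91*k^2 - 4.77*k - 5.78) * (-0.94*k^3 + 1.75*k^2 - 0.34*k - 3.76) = 2.7354*k^5 - 0.608700000000001*k^4 - 1.9249*k^3 + 2.4484*k^2 + 19.9004*k + 21.7328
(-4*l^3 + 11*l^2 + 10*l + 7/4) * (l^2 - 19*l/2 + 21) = -4*l^5 + 49*l^4 - 357*l^3/2 + 551*l^2/4 + 1547*l/8 + 147/4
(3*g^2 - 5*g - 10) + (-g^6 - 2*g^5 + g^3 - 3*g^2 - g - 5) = -g^6 - 2*g^5 + g^3 - 6*g - 15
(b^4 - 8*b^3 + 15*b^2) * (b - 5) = b^5 - 13*b^4 + 55*b^3 - 75*b^2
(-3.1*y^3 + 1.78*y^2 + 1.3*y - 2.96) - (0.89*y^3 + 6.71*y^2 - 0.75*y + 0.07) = -3.99*y^3 - 4.93*y^2 + 2.05*y - 3.03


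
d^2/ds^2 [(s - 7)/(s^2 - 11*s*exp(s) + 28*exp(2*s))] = (2*(s - 7)*(11*s*exp(s) - 2*s - 56*exp(2*s) + 11*exp(s))^2 + (s^2 - 11*s*exp(s) + 28*exp(2*s))*(22*s*exp(s) - 4*s + (s - 7)*(11*s*exp(s) - 112*exp(2*s) + 22*exp(s) - 2) - 112*exp(2*s) + 22*exp(s)))/(s^2 - 11*s*exp(s) + 28*exp(2*s))^3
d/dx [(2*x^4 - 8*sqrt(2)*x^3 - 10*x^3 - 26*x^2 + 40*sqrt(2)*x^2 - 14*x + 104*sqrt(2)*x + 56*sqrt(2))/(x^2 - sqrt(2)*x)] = 2*(2*x^5 - 7*sqrt(2)*x^4 - 5*x^4 + 10*sqrt(2)*x^3 + 16*x^3 - 39*sqrt(2)*x^2 - 33*x^2 - 56*sqrt(2)*x + 56)/(x^2*(x^2 - 2*sqrt(2)*x + 2))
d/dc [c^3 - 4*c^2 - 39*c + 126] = 3*c^2 - 8*c - 39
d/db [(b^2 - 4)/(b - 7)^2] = -14*b/(b - 7)^3 + 8/(b - 7)^3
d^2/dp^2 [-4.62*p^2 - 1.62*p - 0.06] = -9.24000000000000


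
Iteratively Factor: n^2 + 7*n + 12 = (n + 4)*(n + 3)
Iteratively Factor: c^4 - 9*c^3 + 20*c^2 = (c)*(c^3 - 9*c^2 + 20*c) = c^2*(c^2 - 9*c + 20) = c^2*(c - 5)*(c - 4)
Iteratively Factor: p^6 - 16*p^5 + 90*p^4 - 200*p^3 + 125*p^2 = (p - 5)*(p^5 - 11*p^4 + 35*p^3 - 25*p^2) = (p - 5)^2*(p^4 - 6*p^3 + 5*p^2) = (p - 5)^2*(p - 1)*(p^3 - 5*p^2) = p*(p - 5)^2*(p - 1)*(p^2 - 5*p) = p^2*(p - 5)^2*(p - 1)*(p - 5)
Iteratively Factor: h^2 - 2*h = (h - 2)*(h)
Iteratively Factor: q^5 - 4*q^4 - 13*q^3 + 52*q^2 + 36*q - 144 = (q - 2)*(q^4 - 2*q^3 - 17*q^2 + 18*q + 72) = (q - 2)*(q + 2)*(q^3 - 4*q^2 - 9*q + 36) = (q - 2)*(q + 2)*(q + 3)*(q^2 - 7*q + 12) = (q - 4)*(q - 2)*(q + 2)*(q + 3)*(q - 3)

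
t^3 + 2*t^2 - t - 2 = (t - 1)*(t + 1)*(t + 2)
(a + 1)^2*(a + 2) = a^3 + 4*a^2 + 5*a + 2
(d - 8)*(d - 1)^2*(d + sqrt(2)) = d^4 - 10*d^3 + sqrt(2)*d^3 - 10*sqrt(2)*d^2 + 17*d^2 - 8*d + 17*sqrt(2)*d - 8*sqrt(2)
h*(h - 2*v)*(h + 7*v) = h^3 + 5*h^2*v - 14*h*v^2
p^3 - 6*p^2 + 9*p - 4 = (p - 4)*(p - 1)^2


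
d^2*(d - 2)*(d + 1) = d^4 - d^3 - 2*d^2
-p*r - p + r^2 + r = (-p + r)*(r + 1)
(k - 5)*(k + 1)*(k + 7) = k^3 + 3*k^2 - 33*k - 35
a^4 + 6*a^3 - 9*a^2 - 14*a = a*(a - 2)*(a + 1)*(a + 7)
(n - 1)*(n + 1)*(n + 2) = n^3 + 2*n^2 - n - 2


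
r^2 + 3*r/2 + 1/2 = (r + 1/2)*(r + 1)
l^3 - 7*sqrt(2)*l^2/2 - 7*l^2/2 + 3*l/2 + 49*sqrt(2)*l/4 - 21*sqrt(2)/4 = (l - 3)*(l - 1/2)*(l - 7*sqrt(2)/2)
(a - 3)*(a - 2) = a^2 - 5*a + 6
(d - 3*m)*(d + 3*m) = d^2 - 9*m^2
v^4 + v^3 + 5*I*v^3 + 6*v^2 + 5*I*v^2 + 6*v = v*(v + 6*I)*(-I*v - I)*(I*v + 1)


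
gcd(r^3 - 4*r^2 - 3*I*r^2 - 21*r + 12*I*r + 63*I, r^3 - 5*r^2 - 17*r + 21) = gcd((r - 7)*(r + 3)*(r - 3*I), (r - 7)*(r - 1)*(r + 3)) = r^2 - 4*r - 21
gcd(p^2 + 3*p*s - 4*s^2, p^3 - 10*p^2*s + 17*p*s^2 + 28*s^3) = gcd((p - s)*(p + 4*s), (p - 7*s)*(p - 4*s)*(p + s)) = 1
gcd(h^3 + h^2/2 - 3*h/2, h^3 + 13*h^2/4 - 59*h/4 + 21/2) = h - 1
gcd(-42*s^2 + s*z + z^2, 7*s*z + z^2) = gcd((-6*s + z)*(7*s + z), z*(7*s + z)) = 7*s + z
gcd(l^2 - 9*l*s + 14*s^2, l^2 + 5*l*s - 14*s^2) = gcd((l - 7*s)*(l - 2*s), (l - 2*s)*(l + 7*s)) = -l + 2*s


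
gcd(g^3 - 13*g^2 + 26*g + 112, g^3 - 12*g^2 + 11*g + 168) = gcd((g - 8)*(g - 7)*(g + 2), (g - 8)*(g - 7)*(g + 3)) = g^2 - 15*g + 56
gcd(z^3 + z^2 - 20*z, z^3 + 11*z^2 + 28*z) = z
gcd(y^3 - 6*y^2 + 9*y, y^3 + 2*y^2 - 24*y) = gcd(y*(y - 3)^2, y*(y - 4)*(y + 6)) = y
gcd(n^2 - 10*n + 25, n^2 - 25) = n - 5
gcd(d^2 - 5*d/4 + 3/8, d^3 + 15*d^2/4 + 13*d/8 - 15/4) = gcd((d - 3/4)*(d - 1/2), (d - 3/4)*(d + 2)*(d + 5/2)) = d - 3/4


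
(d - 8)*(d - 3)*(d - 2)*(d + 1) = d^4 - 12*d^3 + 33*d^2 - 2*d - 48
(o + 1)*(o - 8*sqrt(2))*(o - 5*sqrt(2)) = o^3 - 13*sqrt(2)*o^2 + o^2 - 13*sqrt(2)*o + 80*o + 80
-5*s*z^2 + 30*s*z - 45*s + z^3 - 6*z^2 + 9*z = (-5*s + z)*(z - 3)^2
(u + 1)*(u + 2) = u^2 + 3*u + 2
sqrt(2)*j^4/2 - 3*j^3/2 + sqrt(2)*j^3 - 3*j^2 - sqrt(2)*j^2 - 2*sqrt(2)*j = j*(j - 2*sqrt(2))*(j + sqrt(2)/2)*(sqrt(2)*j/2 + sqrt(2))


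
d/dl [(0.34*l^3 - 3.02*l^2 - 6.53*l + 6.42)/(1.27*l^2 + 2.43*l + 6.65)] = (0.4318*l^4 + 1.6524*l^3 + 7.7375*l^2 - 56.4728*l - 59.0251)/(1.6129*l^4 + 6.1722*l^3 + 22.7959*l^2 + 32.319*l + 44.2225)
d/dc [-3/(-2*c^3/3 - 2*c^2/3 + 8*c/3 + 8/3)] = 9*(-3*c^2 - 2*c + 4)/(2*(c^3 + c^2 - 4*c - 4)^2)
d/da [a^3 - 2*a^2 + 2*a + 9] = 3*a^2 - 4*a + 2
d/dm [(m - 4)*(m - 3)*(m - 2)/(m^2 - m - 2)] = (m^2 + 2*m - 19)/(m^2 + 2*m + 1)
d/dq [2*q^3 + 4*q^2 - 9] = 2*q*(3*q + 4)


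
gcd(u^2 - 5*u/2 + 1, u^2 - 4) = u - 2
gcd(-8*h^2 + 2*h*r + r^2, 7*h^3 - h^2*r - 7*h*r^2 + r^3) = 1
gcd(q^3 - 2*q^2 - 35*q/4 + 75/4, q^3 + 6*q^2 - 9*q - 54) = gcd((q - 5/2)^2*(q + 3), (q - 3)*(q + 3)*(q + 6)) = q + 3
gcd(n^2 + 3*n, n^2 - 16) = 1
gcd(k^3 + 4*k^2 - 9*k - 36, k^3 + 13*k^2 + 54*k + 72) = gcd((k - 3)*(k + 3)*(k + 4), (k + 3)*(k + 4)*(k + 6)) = k^2 + 7*k + 12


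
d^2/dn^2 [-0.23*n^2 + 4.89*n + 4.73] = -0.460000000000000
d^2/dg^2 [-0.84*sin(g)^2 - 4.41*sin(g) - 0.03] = 4.41*sin(g) - 1.68*cos(2*g)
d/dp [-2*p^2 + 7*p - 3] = 7 - 4*p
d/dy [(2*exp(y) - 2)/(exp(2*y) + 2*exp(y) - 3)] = -2*exp(y)/(exp(2*y) + 6*exp(y) + 9)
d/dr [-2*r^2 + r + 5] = 1 - 4*r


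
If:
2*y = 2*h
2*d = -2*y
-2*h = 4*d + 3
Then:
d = -3/2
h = 3/2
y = 3/2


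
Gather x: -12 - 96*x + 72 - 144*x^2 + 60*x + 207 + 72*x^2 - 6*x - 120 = -72*x^2 - 42*x + 147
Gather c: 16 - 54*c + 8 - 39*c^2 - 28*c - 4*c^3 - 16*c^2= -4*c^3 - 55*c^2 - 82*c + 24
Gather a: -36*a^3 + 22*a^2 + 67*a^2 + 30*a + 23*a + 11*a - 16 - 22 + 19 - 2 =-36*a^3 + 89*a^2 + 64*a - 21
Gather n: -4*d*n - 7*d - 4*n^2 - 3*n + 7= -7*d - 4*n^2 + n*(-4*d - 3) + 7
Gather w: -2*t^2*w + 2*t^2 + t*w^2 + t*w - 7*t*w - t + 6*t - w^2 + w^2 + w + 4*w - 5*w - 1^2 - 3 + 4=2*t^2 + t*w^2 + 5*t + w*(-2*t^2 - 6*t)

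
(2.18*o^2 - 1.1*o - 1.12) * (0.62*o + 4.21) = 1.3516*o^3 + 8.4958*o^2 - 5.3254*o - 4.7152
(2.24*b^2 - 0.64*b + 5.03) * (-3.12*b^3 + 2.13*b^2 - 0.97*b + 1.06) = -6.9888*b^5 + 6.768*b^4 - 19.2296*b^3 + 13.7091*b^2 - 5.5575*b + 5.3318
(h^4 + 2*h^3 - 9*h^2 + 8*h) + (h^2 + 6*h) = h^4 + 2*h^3 - 8*h^2 + 14*h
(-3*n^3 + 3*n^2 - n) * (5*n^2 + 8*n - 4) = -15*n^5 - 9*n^4 + 31*n^3 - 20*n^2 + 4*n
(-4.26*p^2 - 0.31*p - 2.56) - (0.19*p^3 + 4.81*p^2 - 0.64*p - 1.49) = -0.19*p^3 - 9.07*p^2 + 0.33*p - 1.07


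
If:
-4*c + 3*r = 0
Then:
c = 3*r/4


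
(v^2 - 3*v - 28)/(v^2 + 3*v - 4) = (v - 7)/(v - 1)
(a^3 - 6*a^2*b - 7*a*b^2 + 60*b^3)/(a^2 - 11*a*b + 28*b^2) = (a^2 - 2*a*b - 15*b^2)/(a - 7*b)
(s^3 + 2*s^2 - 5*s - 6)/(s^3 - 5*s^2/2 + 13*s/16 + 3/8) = 16*(s^2 + 4*s + 3)/(16*s^2 - 8*s - 3)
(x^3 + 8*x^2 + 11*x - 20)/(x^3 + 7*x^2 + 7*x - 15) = (x + 4)/(x + 3)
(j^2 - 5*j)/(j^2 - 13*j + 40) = j/(j - 8)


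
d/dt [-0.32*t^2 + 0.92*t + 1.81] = 0.92 - 0.64*t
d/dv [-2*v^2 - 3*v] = -4*v - 3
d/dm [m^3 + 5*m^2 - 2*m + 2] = 3*m^2 + 10*m - 2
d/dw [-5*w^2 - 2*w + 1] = -10*w - 2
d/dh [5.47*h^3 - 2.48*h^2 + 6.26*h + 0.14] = 16.41*h^2 - 4.96*h + 6.26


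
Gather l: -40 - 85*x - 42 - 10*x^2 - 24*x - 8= -10*x^2 - 109*x - 90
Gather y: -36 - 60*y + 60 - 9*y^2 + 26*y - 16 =-9*y^2 - 34*y + 8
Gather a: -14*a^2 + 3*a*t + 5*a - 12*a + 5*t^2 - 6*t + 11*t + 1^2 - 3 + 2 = -14*a^2 + a*(3*t - 7) + 5*t^2 + 5*t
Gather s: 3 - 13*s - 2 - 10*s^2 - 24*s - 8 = -10*s^2 - 37*s - 7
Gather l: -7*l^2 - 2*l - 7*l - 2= -7*l^2 - 9*l - 2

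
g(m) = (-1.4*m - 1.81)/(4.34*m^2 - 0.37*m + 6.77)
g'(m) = (0.37 - 8.68*m)*(-1.4*m - 1.81)/(4.34*m^2 - 0.37*m + 6.77)^2 - 1.4/(4.34*m^2 - 0.37*m + 6.77) = (6.076*m^2 + 15.7108*m - 10.1477)/(18.8356*m^4 - 3.2116*m^3 + 58.9005*m^2 - 5.0098*m + 45.8329)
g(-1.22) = -0.01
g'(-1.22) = -0.11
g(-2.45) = 0.05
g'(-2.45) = -0.01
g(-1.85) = 0.03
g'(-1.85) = -0.04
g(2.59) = -0.16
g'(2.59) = 0.06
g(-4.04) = 0.05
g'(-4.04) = 0.00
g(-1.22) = -0.01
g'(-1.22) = -0.11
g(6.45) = -0.06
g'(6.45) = 0.01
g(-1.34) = 0.00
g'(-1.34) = -0.09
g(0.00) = -0.27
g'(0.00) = -0.22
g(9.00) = -0.04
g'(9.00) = 0.00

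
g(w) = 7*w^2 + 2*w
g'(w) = 14*w + 2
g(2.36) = 43.71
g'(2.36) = 35.04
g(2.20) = 38.28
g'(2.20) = 32.80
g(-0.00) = 0.00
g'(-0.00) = 2.00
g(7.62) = 421.69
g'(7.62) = 108.68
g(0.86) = 6.90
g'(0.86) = 14.04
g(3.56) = 95.84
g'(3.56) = 51.84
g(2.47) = 47.65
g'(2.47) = 36.58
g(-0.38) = 0.25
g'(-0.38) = -3.32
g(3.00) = 69.00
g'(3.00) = 44.00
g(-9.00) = 549.00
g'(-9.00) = -124.00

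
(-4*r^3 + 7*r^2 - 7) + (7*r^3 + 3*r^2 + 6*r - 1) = 3*r^3 + 10*r^2 + 6*r - 8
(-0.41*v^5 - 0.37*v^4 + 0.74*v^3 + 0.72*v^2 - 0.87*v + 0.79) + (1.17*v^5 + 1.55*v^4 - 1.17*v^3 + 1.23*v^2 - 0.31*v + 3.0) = 0.76*v^5 + 1.18*v^4 - 0.43*v^3 + 1.95*v^2 - 1.18*v + 3.79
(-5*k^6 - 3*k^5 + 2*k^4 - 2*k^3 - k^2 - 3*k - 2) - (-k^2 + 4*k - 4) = -5*k^6 - 3*k^5 + 2*k^4 - 2*k^3 - 7*k + 2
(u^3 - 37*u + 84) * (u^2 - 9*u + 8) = u^5 - 9*u^4 - 29*u^3 + 417*u^2 - 1052*u + 672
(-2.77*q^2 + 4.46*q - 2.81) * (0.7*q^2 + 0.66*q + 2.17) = -1.939*q^4 + 1.2938*q^3 - 5.0343*q^2 + 7.8236*q - 6.0977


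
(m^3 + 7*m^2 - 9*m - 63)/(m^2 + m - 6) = (m^2 + 4*m - 21)/(m - 2)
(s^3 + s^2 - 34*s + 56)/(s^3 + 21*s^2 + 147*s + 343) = (s^2 - 6*s + 8)/(s^2 + 14*s + 49)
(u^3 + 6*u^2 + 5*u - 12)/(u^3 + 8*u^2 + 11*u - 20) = (u + 3)/(u + 5)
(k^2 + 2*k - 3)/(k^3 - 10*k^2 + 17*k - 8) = (k + 3)/(k^2 - 9*k + 8)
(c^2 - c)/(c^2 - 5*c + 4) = c/(c - 4)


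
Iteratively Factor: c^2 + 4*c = (c + 4)*(c)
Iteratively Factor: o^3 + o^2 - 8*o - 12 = (o + 2)*(o^2 - o - 6) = (o + 2)^2*(o - 3)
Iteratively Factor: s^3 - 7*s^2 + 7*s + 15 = (s + 1)*(s^2 - 8*s + 15) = (s - 5)*(s + 1)*(s - 3)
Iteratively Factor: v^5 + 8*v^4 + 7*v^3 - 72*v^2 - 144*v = (v + 4)*(v^4 + 4*v^3 - 9*v^2 - 36*v) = v*(v + 4)*(v^3 + 4*v^2 - 9*v - 36) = v*(v + 4)^2*(v^2 - 9) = v*(v - 3)*(v + 4)^2*(v + 3)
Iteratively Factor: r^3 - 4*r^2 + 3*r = (r - 1)*(r^2 - 3*r) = r*(r - 1)*(r - 3)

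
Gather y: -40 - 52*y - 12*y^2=-12*y^2 - 52*y - 40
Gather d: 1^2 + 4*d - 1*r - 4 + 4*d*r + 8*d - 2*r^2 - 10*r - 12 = d*(4*r + 12) - 2*r^2 - 11*r - 15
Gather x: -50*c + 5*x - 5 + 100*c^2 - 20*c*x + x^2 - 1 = 100*c^2 - 50*c + x^2 + x*(5 - 20*c) - 6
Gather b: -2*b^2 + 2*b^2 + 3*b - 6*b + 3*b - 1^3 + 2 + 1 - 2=0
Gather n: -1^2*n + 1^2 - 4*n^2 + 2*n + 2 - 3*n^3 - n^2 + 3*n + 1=-3*n^3 - 5*n^2 + 4*n + 4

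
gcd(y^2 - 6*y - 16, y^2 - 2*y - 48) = y - 8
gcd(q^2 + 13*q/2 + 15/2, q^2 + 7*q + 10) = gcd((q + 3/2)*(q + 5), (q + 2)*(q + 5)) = q + 5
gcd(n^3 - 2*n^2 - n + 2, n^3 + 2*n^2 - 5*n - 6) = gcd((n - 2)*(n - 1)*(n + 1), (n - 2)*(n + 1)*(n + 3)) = n^2 - n - 2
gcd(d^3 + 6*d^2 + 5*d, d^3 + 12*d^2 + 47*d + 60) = d + 5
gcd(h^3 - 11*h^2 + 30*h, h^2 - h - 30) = h - 6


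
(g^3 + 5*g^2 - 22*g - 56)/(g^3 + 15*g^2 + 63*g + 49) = (g^2 - 2*g - 8)/(g^2 + 8*g + 7)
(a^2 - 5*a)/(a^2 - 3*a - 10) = a/(a + 2)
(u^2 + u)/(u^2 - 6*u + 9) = u*(u + 1)/(u^2 - 6*u + 9)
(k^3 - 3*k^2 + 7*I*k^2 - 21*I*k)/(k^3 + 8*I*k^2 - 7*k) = (k - 3)/(k + I)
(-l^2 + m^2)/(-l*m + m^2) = (l + m)/m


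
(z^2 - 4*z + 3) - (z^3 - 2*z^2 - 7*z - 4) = -z^3 + 3*z^2 + 3*z + 7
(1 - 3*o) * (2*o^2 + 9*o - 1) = -6*o^3 - 25*o^2 + 12*o - 1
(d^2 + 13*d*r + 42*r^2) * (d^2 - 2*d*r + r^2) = d^4 + 11*d^3*r + 17*d^2*r^2 - 71*d*r^3 + 42*r^4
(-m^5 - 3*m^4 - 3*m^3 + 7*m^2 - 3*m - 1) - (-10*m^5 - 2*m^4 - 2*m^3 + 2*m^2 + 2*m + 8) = 9*m^5 - m^4 - m^3 + 5*m^2 - 5*m - 9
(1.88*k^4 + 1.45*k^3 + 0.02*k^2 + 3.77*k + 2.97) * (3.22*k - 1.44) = 6.0536*k^5 + 1.9618*k^4 - 2.0236*k^3 + 12.1106*k^2 + 4.1346*k - 4.2768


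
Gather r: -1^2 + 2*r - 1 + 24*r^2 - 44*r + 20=24*r^2 - 42*r + 18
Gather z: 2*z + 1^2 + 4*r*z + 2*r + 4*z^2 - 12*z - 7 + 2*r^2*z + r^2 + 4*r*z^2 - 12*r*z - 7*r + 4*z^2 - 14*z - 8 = r^2 - 5*r + z^2*(4*r + 8) + z*(2*r^2 - 8*r - 24) - 14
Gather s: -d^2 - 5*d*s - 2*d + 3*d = -d^2 - 5*d*s + d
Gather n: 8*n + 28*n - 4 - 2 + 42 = 36*n + 36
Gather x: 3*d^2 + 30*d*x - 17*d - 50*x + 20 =3*d^2 - 17*d + x*(30*d - 50) + 20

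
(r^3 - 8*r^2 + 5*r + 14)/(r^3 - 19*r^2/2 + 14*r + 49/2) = 2*(r - 2)/(2*r - 7)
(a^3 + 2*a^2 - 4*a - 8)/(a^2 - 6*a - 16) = (a^2 - 4)/(a - 8)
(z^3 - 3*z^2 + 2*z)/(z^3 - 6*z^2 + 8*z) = (z - 1)/(z - 4)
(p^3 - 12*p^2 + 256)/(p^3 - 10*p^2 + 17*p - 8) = (p^2 - 4*p - 32)/(p^2 - 2*p + 1)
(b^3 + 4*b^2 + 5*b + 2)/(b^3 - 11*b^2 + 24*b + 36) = (b^2 + 3*b + 2)/(b^2 - 12*b + 36)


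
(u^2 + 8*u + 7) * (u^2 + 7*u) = u^4 + 15*u^3 + 63*u^2 + 49*u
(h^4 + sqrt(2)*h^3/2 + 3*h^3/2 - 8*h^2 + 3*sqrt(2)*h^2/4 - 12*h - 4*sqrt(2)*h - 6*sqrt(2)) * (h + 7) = h^5 + sqrt(2)*h^4/2 + 17*h^4/2 + 5*h^3/2 + 17*sqrt(2)*h^3/4 - 68*h^2 + 5*sqrt(2)*h^2/4 - 84*h - 34*sqrt(2)*h - 42*sqrt(2)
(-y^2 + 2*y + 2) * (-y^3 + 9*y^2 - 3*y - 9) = y^5 - 11*y^4 + 19*y^3 + 21*y^2 - 24*y - 18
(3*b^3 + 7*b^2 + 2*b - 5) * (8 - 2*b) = -6*b^4 + 10*b^3 + 52*b^2 + 26*b - 40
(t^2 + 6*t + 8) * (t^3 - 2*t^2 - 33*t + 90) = t^5 + 4*t^4 - 37*t^3 - 124*t^2 + 276*t + 720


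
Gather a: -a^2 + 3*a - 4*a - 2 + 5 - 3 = -a^2 - a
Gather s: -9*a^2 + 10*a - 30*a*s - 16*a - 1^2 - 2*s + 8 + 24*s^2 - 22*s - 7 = -9*a^2 - 6*a + 24*s^2 + s*(-30*a - 24)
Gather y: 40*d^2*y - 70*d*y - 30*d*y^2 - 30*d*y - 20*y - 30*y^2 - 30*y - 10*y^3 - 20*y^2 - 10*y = -10*y^3 + y^2*(-30*d - 50) + y*(40*d^2 - 100*d - 60)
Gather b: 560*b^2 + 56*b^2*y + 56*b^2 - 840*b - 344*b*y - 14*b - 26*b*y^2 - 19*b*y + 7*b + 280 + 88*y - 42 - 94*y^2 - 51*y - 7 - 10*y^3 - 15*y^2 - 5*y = b^2*(56*y + 616) + b*(-26*y^2 - 363*y - 847) - 10*y^3 - 109*y^2 + 32*y + 231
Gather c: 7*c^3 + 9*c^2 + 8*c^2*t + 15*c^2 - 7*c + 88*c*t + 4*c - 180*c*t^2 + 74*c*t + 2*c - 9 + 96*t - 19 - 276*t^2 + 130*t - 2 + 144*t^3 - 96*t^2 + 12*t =7*c^3 + c^2*(8*t + 24) + c*(-180*t^2 + 162*t - 1) + 144*t^3 - 372*t^2 + 238*t - 30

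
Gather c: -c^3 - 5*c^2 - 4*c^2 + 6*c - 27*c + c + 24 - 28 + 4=-c^3 - 9*c^2 - 20*c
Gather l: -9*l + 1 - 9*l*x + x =l*(-9*x - 9) + x + 1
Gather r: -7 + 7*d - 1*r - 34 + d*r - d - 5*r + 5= 6*d + r*(d - 6) - 36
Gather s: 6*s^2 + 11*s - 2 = 6*s^2 + 11*s - 2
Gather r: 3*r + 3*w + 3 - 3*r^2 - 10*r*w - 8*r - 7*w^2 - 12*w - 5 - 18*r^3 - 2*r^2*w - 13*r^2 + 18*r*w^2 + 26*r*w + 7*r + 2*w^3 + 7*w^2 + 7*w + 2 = -18*r^3 + r^2*(-2*w - 16) + r*(18*w^2 + 16*w + 2) + 2*w^3 - 2*w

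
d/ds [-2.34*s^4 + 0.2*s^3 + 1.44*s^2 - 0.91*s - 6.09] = -9.36*s^3 + 0.6*s^2 + 2.88*s - 0.91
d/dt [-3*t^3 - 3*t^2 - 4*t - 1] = -9*t^2 - 6*t - 4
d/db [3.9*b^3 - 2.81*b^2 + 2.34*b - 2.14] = 11.7*b^2 - 5.62*b + 2.34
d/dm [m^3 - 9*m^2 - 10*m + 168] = 3*m^2 - 18*m - 10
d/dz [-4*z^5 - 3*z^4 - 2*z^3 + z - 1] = -20*z^4 - 12*z^3 - 6*z^2 + 1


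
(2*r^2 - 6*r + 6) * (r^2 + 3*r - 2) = 2*r^4 - 16*r^2 + 30*r - 12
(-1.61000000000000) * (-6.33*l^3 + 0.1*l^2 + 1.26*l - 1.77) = 10.1913*l^3 - 0.161*l^2 - 2.0286*l + 2.8497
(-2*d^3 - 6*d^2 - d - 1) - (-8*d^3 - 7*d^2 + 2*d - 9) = 6*d^3 + d^2 - 3*d + 8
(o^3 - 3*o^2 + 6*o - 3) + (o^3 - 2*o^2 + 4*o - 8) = 2*o^3 - 5*o^2 + 10*o - 11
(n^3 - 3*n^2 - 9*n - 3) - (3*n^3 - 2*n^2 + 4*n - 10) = -2*n^3 - n^2 - 13*n + 7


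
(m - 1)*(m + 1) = m^2 - 1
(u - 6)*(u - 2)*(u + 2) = u^3 - 6*u^2 - 4*u + 24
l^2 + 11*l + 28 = (l + 4)*(l + 7)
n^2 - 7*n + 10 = (n - 5)*(n - 2)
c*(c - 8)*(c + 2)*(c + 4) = c^4 - 2*c^3 - 40*c^2 - 64*c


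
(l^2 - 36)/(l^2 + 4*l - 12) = (l - 6)/(l - 2)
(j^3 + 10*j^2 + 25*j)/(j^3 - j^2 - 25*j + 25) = j*(j + 5)/(j^2 - 6*j + 5)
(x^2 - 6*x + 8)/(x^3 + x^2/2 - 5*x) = 2*(x - 4)/(x*(2*x + 5))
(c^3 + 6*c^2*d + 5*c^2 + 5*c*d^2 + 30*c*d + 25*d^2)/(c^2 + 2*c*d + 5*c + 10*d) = (c^2 + 6*c*d + 5*d^2)/(c + 2*d)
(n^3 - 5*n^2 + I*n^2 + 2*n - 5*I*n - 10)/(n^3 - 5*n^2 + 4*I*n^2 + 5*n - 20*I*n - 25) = (n + 2*I)/(n + 5*I)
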